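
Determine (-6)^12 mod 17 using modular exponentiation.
By repeated squaring (mod 17): (-6)^{1}≡11, (-6)^{2}≡2, (-6)^{4}≡4, (-6)^{8}≡16. Then (-6)^{12} = (-6)^{8+4} ≡ 16 × 4 ≡ 13 (mod 17)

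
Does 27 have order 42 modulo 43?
27^{14} ≡ 1 (mod 43) and 14 < 42, so ord_43(27) = 14 ≠ 42 and 27 is not a primitive root.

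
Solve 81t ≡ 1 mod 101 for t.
Since 101 is prime, by Fermat 81^(-1) ≡ 81^{99} ≡ 5 mod 101. Verify: 81 × 5 = 405 ≡ 1 mod 101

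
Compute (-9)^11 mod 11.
Using Fermat: (-9)^{10} ≡ 1 (mod 11). 11 ≡ 1 (mod 10). So (-9)^{11} ≡ (-9)^{1} ≡ 2 (mod 11)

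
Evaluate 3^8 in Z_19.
By repeated squaring (mod 19): 3^{1}≡3, 3^{2}≡9, 3^{4}≡5, 3^{8}≡6. So 3^{8} ≡ 6 (mod 19)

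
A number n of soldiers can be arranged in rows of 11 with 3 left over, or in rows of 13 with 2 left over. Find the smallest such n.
M = 11 × 13 = 143. M₁ = 13, y₁ ≡ 6 (mod 11). M₂ = 11, y₂ ≡ 6 (mod 13). n = 3×13×6 + 2×11×6 ≡ 80 (mod 143)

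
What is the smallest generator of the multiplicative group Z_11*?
g = 2. Powers: [2, 4, 8, 5, 10, 9, 7, ...] generates all 10 non-zero residues.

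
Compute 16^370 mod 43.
Using Fermat: 16^{42} ≡ 1 (mod 43). 370 ≡ 34 (mod 42). So 16^{370} ≡ 16^{34} ≡ 35 (mod 43)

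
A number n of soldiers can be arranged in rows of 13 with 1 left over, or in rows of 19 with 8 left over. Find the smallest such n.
M = 13 × 19 = 247. M₁ = 19, y₁ ≡ 11 (mod 13). M₂ = 13, y₂ ≡ 3 (mod 19). n = 1×19×11 + 8×13×3 ≡ 27 (mod 247)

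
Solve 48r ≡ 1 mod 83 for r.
Since 83 is prime, by Fermat 48^(-1) ≡ 48^{81} ≡ 64 mod 83. Verify: 48 × 64 = 3072 ≡ 1 mod 83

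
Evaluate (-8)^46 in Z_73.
By repeated squaring mod 73: (-8)^{1}≡65, (-8)^{2}≡64, (-8)^{4}≡8, (-8)^{8}≡64, (-8)^{16}≡8, (-8)^{32}≡64. Then (-8)^{46} = (-8)^{32+8+4+2} ≡ 64 × 64 × 8 × 64 ≡ 8 mod 73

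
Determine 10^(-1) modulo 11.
Since 11 is prime, by Fermat 10^(-1) ≡ 10^{9} ≡ 10 mod 11. Verify: 10 × 10 = 100 ≡ 1 mod 11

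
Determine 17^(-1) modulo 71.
Since 71 is prime, by Fermat 17^(-1) ≡ 17^{69} ≡ 46 (mod 71). Verify: 17 × 46 = 782 ≡ 1 (mod 71)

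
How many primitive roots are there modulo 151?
A prime p has φ(p-1) primitive roots; here φ(150) = 40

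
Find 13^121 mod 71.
Using Fermat: 13^{70} ≡ 1 mod 71. 121 ≡ 51 mod 70. So 13^{121} ≡ 13^{51} ≡ 35 mod 71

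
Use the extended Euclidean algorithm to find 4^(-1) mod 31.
Extended GCD: 4(8) + 31(-1) = 1. So 4^(-1) ≡ 8 (mod 31). Verify: 4 × 8 = 32 ≡ 1 (mod 31)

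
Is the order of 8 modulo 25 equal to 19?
Powers of 8 mod 25: 8^1≡8, 8^2≡14, 8^3≡12, 8^4≡21, 8^5≡18, 8^6≡19, 8^7≡2, 8^8≡16, 8^9≡3, 8^10≡24, 8^11≡17, 8^12≡11, 8^13≡13, 8^14≡4, 8^15≡7, 8^16≡6, 8^17≡23, 8^18≡9, 8^19≡22, 8^20≡1. 8^19≡22≢1, so ord ≠ 19. No, the actual order is 20.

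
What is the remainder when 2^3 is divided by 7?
2^{3} = 8 ≡ 1 (mod 7)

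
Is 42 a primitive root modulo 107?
42^{53} ≡ 1 mod 107 and 53 < 106, so ord_107(42) = 53 ≠ 106 and 42 is not a primitive root.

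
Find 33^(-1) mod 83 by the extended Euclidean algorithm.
Extended GCD: 33(-5) + 83(2) = 1. So 33^(-1) ≡ -5 ≡ 78 mod 83. Verify: 33 × 78 = 2574 ≡ 1 mod 83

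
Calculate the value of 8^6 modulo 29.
By repeated squaring (mod 29): 8^{1}≡8, 8^{2}≡6, 8^{4}≡7. Then 8^{6} = 8^{4+2} ≡ 7 × 6 ≡ 13 (mod 29)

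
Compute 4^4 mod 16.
4^{4} = 256 ≡ 0 (mod 16)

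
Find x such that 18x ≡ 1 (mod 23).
Since 23 is prime, by Fermat 18^(-1) ≡ 18^{21} ≡ 9 (mod 23). Verify: 18 × 9 = 162 ≡ 1 (mod 23)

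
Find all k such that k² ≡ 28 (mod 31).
The square roots of 28 mod 31 are 20 and 11. Verify: 20² = 400 ≡ 28 (mod 31)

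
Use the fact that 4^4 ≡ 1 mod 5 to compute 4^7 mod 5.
By Fermat: 4^{4} ≡ 1 mod 5. So 4^{7} = 4^{4} · 4^{3} ≡ 4^{3} ≡ 4 mod 5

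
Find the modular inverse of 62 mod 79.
Since 79 is prime, by Fermat 62^(-1) ≡ 62^{77} ≡ 65 mod 79. Verify: 62 × 65 = 4030 ≡ 1 mod 79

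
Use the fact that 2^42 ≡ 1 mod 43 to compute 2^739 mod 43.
By Fermat: 2^{42} ≡ 1 mod 43. 739 ≡ 25 mod 42. So 2^{739} ≡ 2^{25} ≡ 27 mod 43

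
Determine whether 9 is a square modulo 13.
By Euler's criterion: 9^{6} ≡ 1 (mod 13). Since this equals 1, 9 is a QR.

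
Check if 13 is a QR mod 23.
By Euler's criterion: 13^{11} ≡ 1 (mod 23). Since this equals 1, 13 is a QR.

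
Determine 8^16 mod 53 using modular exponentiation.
By repeated squaring (mod 53): 8^{1}≡8, 8^{2}≡11, 8^{4}≡15, 8^{8}≡13, 8^{16}≡10. So 8^{16} ≡ 10 (mod 53)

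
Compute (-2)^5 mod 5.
Using Fermat: (-2)^{4} ≡ 1 mod 5. 5 ≡ 1 mod 4. So (-2)^{5} ≡ (-2)^{1} ≡ 3 mod 5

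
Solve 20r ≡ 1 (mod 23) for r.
Since 23 is prime, by Fermat 20^(-1) ≡ 20^{21} ≡ 15 (mod 23). Verify: 20 × 15 = 300 ≡ 1 (mod 23)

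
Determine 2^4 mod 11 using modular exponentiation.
2^{4} = 16 ≡ 5 mod 11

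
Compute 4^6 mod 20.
By repeated squaring mod 20: 4^{1}≡4, 4^{2}≡16, 4^{4}≡16. Then 4^{6} = 4^{4+2} ≡ 16 × 16 ≡ 16 mod 20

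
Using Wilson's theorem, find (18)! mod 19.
By Wilson's theorem, (18)! ≡ -1 ≡ 18 mod 19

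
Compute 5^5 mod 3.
Using Fermat: 5^{2} ≡ 1 (mod 3). 5 ≡ 1 (mod 2). So 5^{5} ≡ 5^{1} ≡ 2 (mod 3)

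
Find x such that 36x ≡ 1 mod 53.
Since 53 is prime, by Fermat 36^(-1) ≡ 36^{51} ≡ 28 mod 53. Verify: 36 × 28 = 1008 ≡ 1 mod 53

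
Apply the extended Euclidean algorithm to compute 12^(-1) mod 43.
Extended GCD: 12(18) + 43(-5) = 1. So 12^(-1) ≡ 18 mod 43. Verify: 12 × 18 = 216 ≡ 1 mod 43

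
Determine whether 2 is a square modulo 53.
By Euler's criterion: 2^{26} ≡ 52 (mod 53). Since this equals -1 (≡ 52), 2 is not a QR.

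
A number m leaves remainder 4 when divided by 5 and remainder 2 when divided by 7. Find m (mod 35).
M = 5 × 7 = 35. M₁ = 7, y₁ ≡ 3 (mod 5). M₂ = 5, y₂ ≡ 3 (mod 7). m = 4×7×3 + 2×5×3 ≡ 9 (mod 35)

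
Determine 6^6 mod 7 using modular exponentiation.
Using Fermat: 6^{6} ≡ 1 mod 7. 6 ≡ 0 mod 6. So 6^{6} ≡ 6^{0} ≡ 1 mod 7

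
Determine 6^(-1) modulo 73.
Since 73 is prime, by Fermat 6^(-1) ≡ 6^{71} ≡ 61 (mod 73). Verify: 6 × 61 = 366 ≡ 1 (mod 73)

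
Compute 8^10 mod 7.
Using Fermat: 8^{6} ≡ 1 mod 7. 10 ≡ 4 mod 6. So 8^{10} ≡ 8^{4} ≡ 1 mod 7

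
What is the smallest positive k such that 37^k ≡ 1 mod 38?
Powers of 37 mod 38: 37^1≡37, 37^2≡1. Order = 2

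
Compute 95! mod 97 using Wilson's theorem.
(96)! = (95)! × (96) ≡ -1 mod 97. So (95)! ≡ -1 × (96)^(-1) ≡ (-1)×(-1) = 1 mod 97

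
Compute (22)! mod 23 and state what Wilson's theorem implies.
(22)! mod 23 = 22. Since this equals -1 (mod 23), Wilson confirms 23 is prime.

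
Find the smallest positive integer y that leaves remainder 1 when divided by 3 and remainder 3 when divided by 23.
M = 3 × 23 = 69. M₁ = 23, y₁ ≡ 2 mod 3. M₂ = 3, y₂ ≡ 8 mod 23. y = 1×23×2 + 3×3×8 ≡ 49 mod 69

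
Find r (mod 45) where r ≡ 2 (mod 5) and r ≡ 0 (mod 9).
M = 5 × 9 = 45. M₁ = 9, y₁ ≡ 4 (mod 5). M₂ = 5, y₂ ≡ 2 (mod 9). r = 2×9×4 + 0×5×2 ≡ 27 (mod 45)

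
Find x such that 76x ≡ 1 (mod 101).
Since 101 is prime, by Fermat 76^(-1) ≡ 76^{99} ≡ 4 (mod 101). Verify: 76 × 4 = 304 ≡ 1 (mod 101)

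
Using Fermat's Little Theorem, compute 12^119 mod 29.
By Fermat: 12^{28} ≡ 1 mod 29. 119 = 4×28 + 7. So 12^{119} ≡ 12^{7} ≡ 17 mod 29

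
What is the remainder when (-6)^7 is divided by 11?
By repeated squaring mod 11: (-6)^{1}≡5, (-6)^{2}≡3, (-6)^{4}≡9. Then (-6)^{7} = (-6)^{4+2+1} ≡ 9 × 3 × 5 ≡ 3 mod 11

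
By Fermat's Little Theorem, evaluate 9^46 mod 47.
By Fermat's Little Theorem, 9^{46} ≡ 1 (mod 47) since 47 is prime and gcd(9, 47) = 1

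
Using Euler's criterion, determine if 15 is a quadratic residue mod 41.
By Euler's criterion: 15^{20} ≡ 40 mod 41. Since this equals -1 (≡ 40), 15 is not a QR.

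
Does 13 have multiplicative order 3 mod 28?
Powers of 13 mod 28: 13^1≡13, 13^2≡1. Already 13^2≡1, so the order is 2 < 3. No, the actual order is 2.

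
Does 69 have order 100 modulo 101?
69^{20} ≡ 1 (mod 101) and 20 < 100, so ord_101(69) = 20 ≠ 100 and 69 is not a primitive root.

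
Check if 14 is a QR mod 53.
By Euler's criterion: 14^{26} ≡ 52 (mod 53). Since this equals -1 (≡ 52), 14 is not a QR.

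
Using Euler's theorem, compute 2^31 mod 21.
By Euler: 2^{12} ≡ 1 (mod 21) since gcd(2, 21) = 1. 31 = 2×12 + 7. So 2^{31} ≡ 2^{7} ≡ 2 (mod 21)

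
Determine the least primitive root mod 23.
g = 5. For each prime q|22: 5^{11}≡22, 5^{2}≡2, none ≡ 1, so ord_23(5) = 22 and 5 is a primitive root.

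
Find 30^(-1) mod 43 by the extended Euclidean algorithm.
Extended GCD: 30(-10) + 43(7) = 1. So 30^(-1) ≡ -10 ≡ 33 mod 43. Verify: 30 × 33 = 990 ≡ 1 mod 43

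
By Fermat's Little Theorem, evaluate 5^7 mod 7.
By Fermat: 5^{6} ≡ 1 mod 7. So 5^{7} = 5^{6} · 5^{1} ≡ 5^{1} ≡ 5 mod 7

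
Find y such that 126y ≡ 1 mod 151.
Since 151 is prime, by Fermat 126^(-1) ≡ 126^{149} ≡ 6 mod 151. Verify: 126 × 6 = 756 ≡ 1 mod 151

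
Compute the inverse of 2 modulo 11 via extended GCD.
Extended GCD: 2(-5) + 11(1) = 1. So 2^(-1) ≡ -5 ≡ 6 (mod 11). Verify: 2 × 6 = 12 ≡ 1 (mod 11)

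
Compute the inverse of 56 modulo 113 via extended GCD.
Extended GCD: 56(-2) + 113(1) = 1. So 56^(-1) ≡ -2 ≡ 111 mod 113. Verify: 56 × 111 = 6216 ≡ 1 mod 113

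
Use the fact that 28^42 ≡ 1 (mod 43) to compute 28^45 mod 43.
By Fermat: 28^{42} ≡ 1 (mod 43). So 28^{45} = 28^{42} · 28^{3} ≡ 28^{3} ≡ 22 (mod 43)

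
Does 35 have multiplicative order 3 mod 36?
Powers of 35 mod 36: 35^1≡35, 35^2≡1. Already 35^2≡1, so the order is 2 < 3. No, the actual order is 2.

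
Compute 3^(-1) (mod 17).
Since 17 is prime, by Fermat 3^(-1) ≡ 3^{15} ≡ 6 (mod 17). Verify: 3 × 6 = 18 ≡ 1 (mod 17)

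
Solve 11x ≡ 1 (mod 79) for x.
Since 79 is prime, by Fermat 11^(-1) ≡ 11^{77} ≡ 36 (mod 79). Verify: 11 × 36 = 396 ≡ 1 (mod 79)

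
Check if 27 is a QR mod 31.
By Euler's criterion: 27^{15} ≡ 30 (mod 31). Since this equals -1 (≡ 30), 27 is not a QR.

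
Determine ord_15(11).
Powers of 11 mod 15: 11^1≡11, 11^2≡1. ord_15(11) = 2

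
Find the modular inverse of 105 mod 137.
Since 137 is prime, by Fermat 105^(-1) ≡ 105^{135} ≡ 107 (mod 137). Verify: 105 × 107 = 11235 ≡ 1 (mod 137)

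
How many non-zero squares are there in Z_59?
The squaring map on Z_59* is 2-to-1, so there are (58)/2 = 29 QRs.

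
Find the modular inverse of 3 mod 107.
Since 107 is prime, by Fermat 3^(-1) ≡ 3^{105} ≡ 36 (mod 107). Verify: 3 × 36 = 108 ≡ 1 (mod 107)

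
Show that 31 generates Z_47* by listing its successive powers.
31^1, 31^2, ..., 31^{46} mod 47: [31, 21, 40, 18, 41, 2, 15, 42, 33, 36, 35, 4, 30, 37, 19, 25, 23, 8, 13, 27, 38, 3, 46, 16, 26, 7, 29, 6, 45, 32, 5, 14, 11, 12, 43, 17, 10, 28, 22, 24, 39, 34, 20, 9, 44, 1]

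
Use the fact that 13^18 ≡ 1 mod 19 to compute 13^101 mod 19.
By Fermat: 13^{18} ≡ 1 mod 19. 101 = 5×18 + 11. So 13^{101} ≡ 13^{11} ≡ 2 mod 19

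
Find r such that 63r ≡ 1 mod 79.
Since 79 is prime, by Fermat 63^(-1) ≡ 63^{77} ≡ 74 mod 79. Verify: 63 × 74 = 4662 ≡ 1 mod 79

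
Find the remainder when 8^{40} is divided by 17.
By Fermat: 8^{16} ≡ 1 (mod 17). 40 = 2×16 + 8. So 8^{40} ≡ 8^{8} ≡ 1 (mod 17)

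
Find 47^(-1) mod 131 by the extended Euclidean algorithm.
Extended GCD: 47(-39) + 131(14) = 1. So 47^(-1) ≡ -39 ≡ 92 mod 131. Verify: 47 × 92 = 4324 ≡ 1 mod 131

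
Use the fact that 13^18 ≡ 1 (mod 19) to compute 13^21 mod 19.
By Fermat: 13^{18} ≡ 1 (mod 19). So 13^{21} = 13^{18} · 13^{3} ≡ 13^{3} ≡ 12 (mod 19)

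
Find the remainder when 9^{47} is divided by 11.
By Fermat: 9^{10} ≡ 1 mod 11. 47 = 4×10 + 7. So 9^{47} ≡ 9^{7} ≡ 4 mod 11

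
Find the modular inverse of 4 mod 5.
Since 5 is prime, by Fermat 4^(-1) ≡ 4^{3} ≡ 4 (mod 5). Verify: 4 × 4 = 16 ≡ 1 (mod 5)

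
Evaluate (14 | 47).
(14/47) = 14^{23} mod 47 = 1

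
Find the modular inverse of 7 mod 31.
Since 31 is prime, by Fermat 7^(-1) ≡ 7^{29} ≡ 9 mod 31. Verify: 7 × 9 = 63 ≡ 1 mod 31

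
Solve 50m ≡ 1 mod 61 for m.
Since 61 is prime, by Fermat 50^(-1) ≡ 50^{59} ≡ 11 mod 61. Verify: 50 × 11 = 550 ≡ 1 mod 61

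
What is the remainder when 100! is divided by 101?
By Wilson's theorem, (100)! ≡ -1 ≡ 100 (mod 101)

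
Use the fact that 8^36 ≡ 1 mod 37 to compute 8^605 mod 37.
By Fermat: 8^{36} ≡ 1 mod 37. 605 ≡ 29 mod 36. So 8^{605} ≡ 8^{29} ≡ 23 mod 37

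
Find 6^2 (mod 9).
6^{2} = 36 ≡ 0 (mod 9)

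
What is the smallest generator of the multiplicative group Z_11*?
g = 2. For each prime q|10: 2^{5}≡10, 2^{2}≡4, none ≡ 1, so ord_11(2) = 10 and 2 is a primitive root.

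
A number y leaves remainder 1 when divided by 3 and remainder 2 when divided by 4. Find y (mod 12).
M = 3 × 4 = 12. M₁ = 4, y₁ ≡ 1 (mod 3). M₂ = 3, y₂ ≡ 3 (mod 4). y = 1×4×1 + 2×3×3 ≡ 10 (mod 12)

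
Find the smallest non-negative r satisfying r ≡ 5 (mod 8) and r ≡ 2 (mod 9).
M = 8 × 9 = 72. M₁ = 9, y₁ ≡ 1 (mod 8). M₂ = 8, y₂ ≡ 8 (mod 9). r = 5×9×1 + 2×8×8 ≡ 29 (mod 72)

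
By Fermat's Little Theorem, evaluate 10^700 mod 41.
By Fermat: 10^{40} ≡ 1 (mod 41). 700 ≡ 20 (mod 40). So 10^{700} ≡ 10^{20} ≡ 1 (mod 41)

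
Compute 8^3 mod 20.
8^{3} = 512 ≡ 12 (mod 20)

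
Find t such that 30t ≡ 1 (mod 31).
Since 31 is prime, by Fermat 30^(-1) ≡ 30^{29} ≡ 30 (mod 31). Verify: 30 × 30 = 900 ≡ 1 (mod 31)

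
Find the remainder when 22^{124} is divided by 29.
By Fermat: 22^{28} ≡ 1 (mod 29). 124 = 4×28 + 12. So 22^{124} ≡ 22^{12} ≡ 16 (mod 29)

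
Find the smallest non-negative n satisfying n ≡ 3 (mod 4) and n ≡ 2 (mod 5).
M = 4 × 5 = 20. M₁ = 5, y₁ ≡ 1 (mod 4). M₂ = 4, y₂ ≡ 4 (mod 5). n = 3×5×1 + 2×4×4 ≡ 7 (mod 20)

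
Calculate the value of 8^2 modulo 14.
8^{2} = 64 ≡ 8 (mod 14)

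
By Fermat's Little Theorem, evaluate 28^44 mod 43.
By Fermat: 28^{42} ≡ 1 (mod 43). So 28^{44} = 28^{42} · 28^{2} ≡ 28^{2} ≡ 10 (mod 43)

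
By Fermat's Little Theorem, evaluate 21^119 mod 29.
By Fermat: 21^{28} ≡ 1 (mod 29). 119 = 4×28 + 7. So 21^{119} ≡ 21^{7} ≡ 12 (mod 29)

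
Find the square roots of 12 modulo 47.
The square roots of 12 mod 47 are 24 and 23. Verify: 24² = 576 ≡ 12 (mod 47)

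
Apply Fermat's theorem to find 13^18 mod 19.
By Fermat's Little Theorem, 13^{18} ≡ 1 mod 19 since 19 is prime and gcd(13, 19) = 1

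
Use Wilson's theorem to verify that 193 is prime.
(192)! mod 193 = 192. Since this equals -1 mod 193, Wilson confirms 193 is prime.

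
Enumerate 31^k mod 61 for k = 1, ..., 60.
31^1, 31^2, ..., 31^{60} mod 61: [31, 46, 23, 42, 21, 41, 51, 56, 28, 14, 7, 34, 17, 39, 50, 25, 43, 52, 26, 13, 37, 49, 55, 58, 29, 45, 53, 57, 59, 60, 30, 15, 38, 19, 40, 20, 10, 5, 33, 47, 54, 27, 44, 22, 11, 36, 18, 9, 35, 48, 24, 12, 6, 3, 32, 16, 8, 4, 2, 1]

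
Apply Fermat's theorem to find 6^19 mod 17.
By Fermat: 6^{16} ≡ 1 mod 17. So 6^{19} = 6^{16} · 6^{3} ≡ 6^{3} ≡ 12 mod 17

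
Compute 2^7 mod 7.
Using Fermat: 2^{6} ≡ 1 (mod 7). 7 ≡ 1 (mod 6). So 2^{7} ≡ 2^{1} ≡ 2 (mod 7)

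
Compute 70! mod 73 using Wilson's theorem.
(72)! = (70)! × (71) × (72) ≡ -1 mod 73. So (70)! ≡ -1 × [(72)(71)]^(-1) ≡ 36 mod 73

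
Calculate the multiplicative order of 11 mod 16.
Powers of 11 mod 16: 11^1≡11, 11^2≡9, 11^3≡3, 11^4≡1. So the order of 11 is 4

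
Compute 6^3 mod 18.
6^{3} = 216 ≡ 0 (mod 18)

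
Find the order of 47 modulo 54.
Powers of 47 mod 54: 47^1≡47, 47^2≡49, 47^3≡35, 47^4≡25, 47^5≡41, 47^6≡37, 47^7≡11, 47^8≡31, 47^9≡53, 47^10≡7, 47^11≡5, 47^12≡19, 47^13≡29, 47^14≡13, 47^15≡17, 47^16≡43, 47^17≡23, 47^18≡1. So the order of 47 is 18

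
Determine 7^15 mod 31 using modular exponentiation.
By repeated squaring mod 31: 7^{1}≡7, 7^{2}≡18, 7^{4}≡14, 7^{8}≡10. Then 7^{15} = 7^{8+4+2+1} ≡ 10 × 14 × 18 × 7 ≡ 1 mod 31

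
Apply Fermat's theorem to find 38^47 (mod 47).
By Fermat: 38^{46} ≡ 1 (mod 47). So 38^{47} = 38^{46} · 38^{1} ≡ 38^{1} ≡ 38 (mod 47)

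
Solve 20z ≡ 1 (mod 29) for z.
Since 29 is prime, by Fermat 20^(-1) ≡ 20^{27} ≡ 16 (mod 29). Verify: 20 × 16 = 320 ≡ 1 (mod 29)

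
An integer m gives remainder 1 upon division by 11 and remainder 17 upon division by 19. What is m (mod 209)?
M = 11 × 19 = 209. M₁ = 19, y₁ ≡ 7 (mod 11). M₂ = 11, y₂ ≡ 7 (mod 19). m = 1×19×7 + 17×11×7 ≡ 188 (mod 209)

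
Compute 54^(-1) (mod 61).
Since 61 is prime, by Fermat 54^(-1) ≡ 54^{59} ≡ 26 (mod 61). Verify: 54 × 26 = 1404 ≡ 1 (mod 61)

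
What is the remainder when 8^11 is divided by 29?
By repeated squaring (mod 29): 8^{1}≡8, 8^{2}≡6, 8^{4}≡7, 8^{8}≡20. Then 8^{11} = 8^{8+2+1} ≡ 20 × 6 × 8 ≡ 3 (mod 29)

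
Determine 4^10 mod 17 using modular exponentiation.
By repeated squaring (mod 17): 4^{1}≡4, 4^{2}≡16, 4^{4}≡1, 4^{8}≡1. Then 4^{10} = 4^{8+2} ≡ 1 × 16 ≡ 16 (mod 17)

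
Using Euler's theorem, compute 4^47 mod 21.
By Euler: 4^{12} ≡ 1 (mod 21) since gcd(4, 21) = 1. 47 = 3×12 + 11. So 4^{47} ≡ 4^{11} ≡ 16 (mod 21)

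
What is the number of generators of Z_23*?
A prime p has φ(p-1) primitive roots; here φ(22) = 10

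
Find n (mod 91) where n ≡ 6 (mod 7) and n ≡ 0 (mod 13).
M = 7 × 13 = 91. M₁ = 13, y₁ ≡ 6 (mod 7). M₂ = 7, y₂ ≡ 2 (mod 13). n = 6×13×6 + 0×7×2 ≡ 13 (mod 91)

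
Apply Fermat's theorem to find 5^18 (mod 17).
By Fermat: 5^{16} ≡ 1 (mod 17). So 5^{18} = 5^{16} · 5^{2} ≡ 5^{2} ≡ 8 (mod 17)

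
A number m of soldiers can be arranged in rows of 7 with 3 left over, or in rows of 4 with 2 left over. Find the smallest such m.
M = 7 × 4 = 28. M₁ = 4, y₁ ≡ 2 mod 7. M₂ = 7, y₂ ≡ 3 mod 4. m = 3×4×2 + 2×7×3 ≡ 10 mod 28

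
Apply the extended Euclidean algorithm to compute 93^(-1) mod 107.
Extended GCD: 93(-23) + 107(20) = 1. So 93^(-1) ≡ -23 ≡ 84 (mod 107). Verify: 93 × 84 = 7812 ≡ 1 (mod 107)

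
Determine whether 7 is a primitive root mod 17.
ord_17(7) divides 16. For each prime q|16: 7^{8}≡16, none ≡ 1. So 7 has order 16 and is a primitive root mod 17.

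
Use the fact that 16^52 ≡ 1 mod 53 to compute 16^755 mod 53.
By Fermat: 16^{52} ≡ 1 mod 53. 755 ≡ 27 mod 52. So 16^{755} ≡ 16^{27} ≡ 16 mod 53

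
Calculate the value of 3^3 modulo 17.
3^{3} = 27 ≡ 10 (mod 17)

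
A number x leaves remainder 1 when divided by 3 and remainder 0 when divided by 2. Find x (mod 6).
M = 3 × 2 = 6. M₁ = 2, y₁ ≡ 2 (mod 3). M₂ = 3, y₂ ≡ 1 (mod 2). x = 1×2×2 + 0×3×1 ≡ 4 (mod 6)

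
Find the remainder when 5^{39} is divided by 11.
By Fermat: 5^{10} ≡ 1 (mod 11). 39 = 3×10 + 9. So 5^{39} ≡ 5^{9} ≡ 9 (mod 11)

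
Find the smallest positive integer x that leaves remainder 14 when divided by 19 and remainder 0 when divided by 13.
M = 19 × 13 = 247. M₁ = 13, y₁ ≡ 3 (mod 19). M₂ = 19, y₂ ≡ 11 (mod 13). x = 14×13×3 + 0×19×11 ≡ 52 (mod 247)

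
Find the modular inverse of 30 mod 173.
Since 173 is prime, by Fermat 30^(-1) ≡ 30^{171} ≡ 75 mod 173. Verify: 30 × 75 = 2250 ≡ 1 mod 173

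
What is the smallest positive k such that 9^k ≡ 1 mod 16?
Powers of 9 mod 16: 9^1≡9, 9^2≡1. ord_16(9) = 2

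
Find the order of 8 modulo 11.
Powers of 8 mod 11: 8^1≡8, 8^2≡9, 8^3≡6, 8^4≡4, 8^5≡10, 8^6≡3, 8^7≡2, 8^8≡5, 8^9≡7, 8^10≡1. ord_11(8) = 10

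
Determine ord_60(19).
Powers of 19 mod 60: 19^1≡19, 19^2≡1. Order = 2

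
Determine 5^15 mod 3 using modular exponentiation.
Using Fermat: 5^{2} ≡ 1 (mod 3). 15 ≡ 1 (mod 2). So 5^{15} ≡ 5^{1} ≡ 2 (mod 3)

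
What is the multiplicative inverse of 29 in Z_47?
Since 47 is prime, by Fermat 29^(-1) ≡ 29^{45} ≡ 13 mod 47. Verify: 29 × 13 = 377 ≡ 1 mod 47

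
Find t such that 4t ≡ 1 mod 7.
Since 7 is prime, by Fermat 4^(-1) ≡ 4^{5} ≡ 2 mod 7. Verify: 4 × 2 = 8 ≡ 1 mod 7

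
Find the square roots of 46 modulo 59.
The square roots of 46 mod 59 are 20 and 39. Verify: 20² = 400 ≡ 46 (mod 59)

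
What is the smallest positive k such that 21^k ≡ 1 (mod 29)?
Powers of 21 mod 29: 21^1≡21, 21^2≡6, 21^3≡10, 21^4≡7, 21^5≡2, 21^6≡13, 21^7≡12, 21^8≡20, 21^9≡14, 21^10≡4, 21^11≡26, 21^12≡24, 21^13≡11, 21^14≡28, 21^15≡8, 21^16≡23, 21^17≡19, 21^18≡22, 21^19≡27, 21^20≡16, 21^21≡17, 21^22≡9, 21^23≡15, 21^24≡25, 21^25≡3, 21^26≡5, 21^27≡18, 21^28≡1. So the order of 21 is 28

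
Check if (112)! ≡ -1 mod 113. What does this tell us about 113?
(112)! mod 113 = 112. Since this equals -1 mod 113, Wilson confirms 113 is prime.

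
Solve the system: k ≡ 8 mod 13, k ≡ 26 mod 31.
M = 13 × 31 = 403. M₁ = 31, y₁ ≡ 8 mod 13. M₂ = 13, y₂ ≡ 12 mod 31. k = 8×31×8 + 26×13×12 ≡ 398 mod 403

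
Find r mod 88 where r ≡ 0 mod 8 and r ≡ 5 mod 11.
M = 8 × 11 = 88. M₁ = 11, y₁ ≡ 3 mod 8. M₂ = 8, y₂ ≡ 7 mod 11. r = 0×11×3 + 5×8×7 ≡ 16 mod 88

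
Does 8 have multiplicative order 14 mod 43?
Powers of 8 mod 43: 8^1≡8, 8^2≡21, 8^3≡39, 8^4≡11, 8^5≡2, 8^6≡16, 8^7≡42, 8^8≡35, 8^9≡22, 8^10≡4, 8^11≡32, 8^12≡41, 8^13≡27, 8^14≡1. First k with 8^k≡1 is k=14. Yes, ord_43(8) = 14.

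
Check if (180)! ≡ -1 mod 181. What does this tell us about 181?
(180)! mod 181 = 180. Since this equals -1 mod 181, Wilson confirms 181 is prime.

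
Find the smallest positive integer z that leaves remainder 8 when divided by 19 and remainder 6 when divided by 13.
M = 19 × 13 = 247. M₁ = 13, y₁ ≡ 3 (mod 19). M₂ = 19, y₂ ≡ 11 (mod 13). z = 8×13×3 + 6×19×11 ≡ 84 (mod 247)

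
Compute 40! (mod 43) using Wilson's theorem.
(42)! = (40)! × (41) × (42) ≡ -1 (mod 43). So (40)! ≡ -1 × [(42)(41)]^(-1) ≡ 21 (mod 43)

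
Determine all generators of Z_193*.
There are φ(192) = 64 primitive roots mod 193: {5, 10, 15, 17, 19, 22, 26, 30, 34, 37, 38, 40, 41, 44, 45, 47, 51, 52, 53, 57, 58, 61, 66, 70, 73, 77, 78, 79, 80, 82, 90, 91, 102, 103, 111, 113, 114, 115, 116, 120, 123, 127, 132, 135, 136, 140, 141, 142, 146, 148, 149, 152, 153, 155, 156, 159, 163, 167, 171, 174, 176, 178, 183, 188}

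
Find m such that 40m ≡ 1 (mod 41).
Since 41 is prime, by Fermat 40^(-1) ≡ 40^{39} ≡ 40 (mod 41). Verify: 40 × 40 = 1600 ≡ 1 (mod 41)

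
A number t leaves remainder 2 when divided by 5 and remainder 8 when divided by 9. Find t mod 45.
M = 5 × 9 = 45. M₁ = 9, y₁ ≡ 4 mod 5. M₂ = 5, y₂ ≡ 2 mod 9. t = 2×9×4 + 8×5×2 ≡ 17 mod 45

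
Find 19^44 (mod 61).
By repeated squaring (mod 61): 19^{1}≡19, 19^{2}≡56, 19^{4}≡25, 19^{8}≡15, 19^{16}≡42, 19^{32}≡56. Then 19^{44} = 19^{32+8+4} ≡ 56 × 15 × 25 ≡ 16 (mod 61)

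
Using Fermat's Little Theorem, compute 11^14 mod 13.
By Fermat: 11^{12} ≡ 1 mod 13. So 11^{14} = 11^{12} · 11^{2} ≡ 11^{2} ≡ 4 mod 13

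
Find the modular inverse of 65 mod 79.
Since 79 is prime, by Fermat 65^(-1) ≡ 65^{77} ≡ 62 mod 79. Verify: 65 × 62 = 4030 ≡ 1 mod 79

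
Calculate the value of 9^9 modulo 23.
By repeated squaring mod 23: 9^{1}≡9, 9^{2}≡12, 9^{4}≡6, 9^{8}≡13. Then 9^{9} = 9^{8+1} ≡ 13 × 9 ≡ 2 mod 23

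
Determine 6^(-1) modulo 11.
Since 11 is prime, by Fermat 6^(-1) ≡ 6^{9} ≡ 2 mod 11. Verify: 6 × 2 = 12 ≡ 1 mod 11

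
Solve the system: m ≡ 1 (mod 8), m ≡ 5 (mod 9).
M = 8 × 9 = 72. M₁ = 9, y₁ ≡ 1 (mod 8). M₂ = 8, y₂ ≡ 8 (mod 9). m = 1×9×1 + 5×8×8 ≡ 41 (mod 72)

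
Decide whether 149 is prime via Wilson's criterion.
(148)! mod 149 = 148. Since 148 ≡ -1 (mod 149), 149 is prime.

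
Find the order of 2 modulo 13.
Powers of 2 mod 13: 2^1≡2, 2^2≡4, 2^3≡8, 2^4≡3, 2^5≡6, 2^6≡12, 2^7≡11, 2^8≡9, 2^9≡5, 2^10≡10, 2^11≡7, 2^12≡1. Order = 12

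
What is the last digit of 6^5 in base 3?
By repeated squaring (mod 3): 6^{1}≡0, 6^{2}≡0, 6^{4}≡0. Then 6^{5} = 6^{4+1} ≡ 0 × 0 ≡ 0 (mod 3)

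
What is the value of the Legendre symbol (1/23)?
(1/23) = 1^{11} mod 23 = 1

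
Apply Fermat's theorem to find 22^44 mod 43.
By Fermat: 22^{42} ≡ 1 mod 43. So 22^{44} = 22^{42} · 22^{2} ≡ 22^{2} ≡ 11 mod 43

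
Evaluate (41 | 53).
(41/53) = 41^{26} mod 53 = -1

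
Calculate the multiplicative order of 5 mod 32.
Powers of 5 mod 32: 5^1≡5, 5^2≡25, 5^3≡29, 5^4≡17, 5^5≡21, 5^6≡9, 5^7≡13, 5^8≡1. ord_32(5) = 8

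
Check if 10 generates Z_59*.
ord_59(10) divides 58. For each prime q|58: 10^{29}≡58, 10^{2}≡41, none ≡ 1. So 10 has order 58 and is a primitive root mod 59.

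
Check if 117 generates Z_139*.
117^{69} ≡ 1 mod 139 and 69 < 138, so ord_139(117) = 69 ≠ 138 and 117 is not a primitive root.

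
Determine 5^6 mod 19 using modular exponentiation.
By repeated squaring (mod 19): 5^{1}≡5, 5^{2}≡6, 5^{4}≡17. Then 5^{6} = 5^{4+2} ≡ 17 × 6 ≡ 7 (mod 19)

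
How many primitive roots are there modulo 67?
There are φ(67-1) = φ(66) = 20 primitive roots modulo 67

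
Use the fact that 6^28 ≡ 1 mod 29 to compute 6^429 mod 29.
By Fermat: 6^{28} ≡ 1 mod 29. 429 ≡ 9 mod 28. So 6^{429} ≡ 6^{9} ≡ 22 mod 29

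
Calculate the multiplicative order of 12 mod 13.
Powers of 12 mod 13: 12^1≡12, 12^2≡1. Order = 2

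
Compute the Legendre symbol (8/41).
(8/41) = 8^{20} mod 41 = 1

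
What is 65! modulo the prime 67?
(66)! = (65)! × (66) ≡ -1 (mod 67). So (65)! ≡ -1 × (66)^(-1) ≡ (-1)×(-1) = 1 (mod 67)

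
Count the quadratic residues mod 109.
For prime 109, there are (p-1)/2 = (109-1)/2 = 54 quadratic residues (excluding 0).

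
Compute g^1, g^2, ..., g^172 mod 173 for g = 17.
17^1, 17^2, ..., 17^{172} mod 173: [17, 116, 69, 135, 46, 90, 146, 60, 155, 40, 161, 142, 165, 37, 110, 140, 131, 151, 145, 43, 39, 144, 26, 96, 75, 64, 50, 158, 91, 163, 3, 51, 2, 34, 59, 138, 97, 92, 7, 119, 120, 137, 80, 149, 111, 157, 74, 47, 107, 89, 129, 117, 86, 78, 115, 52, 19, 150, 128, 100, 143, 9, 153, 6, 102, 4, 68, 118, 103, 21, 11, 14, 65, 67, 101, 160, 125, 49, 141, 148, 94, 41, 5, 85, 61, 172, 156, 57, 104, 38, 127, 83, 27, 113, 18, 133, 12, 31, 8, 136, 63, 33, 42, 22, 28, 130, 134, 29, 147, 77, 98, 109, 123, 15, 82, 10, 170, 122, 171, 139, 114, 35, 76, 81, 166, 54, 53, 36, 93, 24, 62, 16, 99, 126, 66, 84, 44, 56, 87, 95, 58, 121, 154, 23, 45, 73, 30, 164, 20, 167, 71, 169, 105, 55, 70, 152, 162, 159, 108, 106, 72, 13, 48, 124, 32, 25, 79, 132, 168, 88, 112, 1]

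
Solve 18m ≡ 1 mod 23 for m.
Since 23 is prime, by Fermat 18^(-1) ≡ 18^{21} ≡ 9 mod 23. Verify: 18 × 9 = 162 ≡ 1 mod 23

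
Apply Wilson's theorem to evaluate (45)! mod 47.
(46)! = (45)! × (46) ≡ -1 (mod 47). So (45)! ≡ -1 × (46)^(-1) ≡ (-1)×(-1) = 1 (mod 47)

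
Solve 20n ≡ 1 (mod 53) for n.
Since 53 is prime, by Fermat 20^(-1) ≡ 20^{51} ≡ 8 (mod 53). Verify: 20 × 8 = 160 ≡ 1 (mod 53)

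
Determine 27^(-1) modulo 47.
Since 47 is prime, by Fermat 27^(-1) ≡ 27^{45} ≡ 7 (mod 47). Verify: 27 × 7 = 189 ≡ 1 (mod 47)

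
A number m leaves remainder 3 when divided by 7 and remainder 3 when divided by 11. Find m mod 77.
M = 7 × 11 = 77. M₁ = 11, y₁ ≡ 2 mod 7. M₂ = 7, y₂ ≡ 8 mod 11. m = 3×11×2 + 3×7×8 ≡ 3 mod 77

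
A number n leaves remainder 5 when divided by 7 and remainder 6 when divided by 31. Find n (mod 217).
M = 7 × 31 = 217. M₁ = 31, y₁ ≡ 5 (mod 7). M₂ = 7, y₂ ≡ 9 (mod 31). n = 5×31×5 + 6×7×9 ≡ 68 (mod 217)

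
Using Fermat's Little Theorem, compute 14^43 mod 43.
By Fermat: 14^{42} ≡ 1 mod 43. So 14^{43} = 14^{42} · 14^{1} ≡ 14^{1} ≡ 14 mod 43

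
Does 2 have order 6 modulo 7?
2^{3} ≡ 1 (mod 7) and 3 < 6, so ord_7(2) = 3 ≠ 6 and 2 is not a primitive root.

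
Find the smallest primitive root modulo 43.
g = 3. Powers: [3, 9, 27, 38, 28, 41, ...] generates all 42 non-zero residues.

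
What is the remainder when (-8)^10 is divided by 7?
Using Fermat: (-8)^{6} ≡ 1 (mod 7). 10 ≡ 4 (mod 6). So (-8)^{10} ≡ (-8)^{4} ≡ 1 (mod 7)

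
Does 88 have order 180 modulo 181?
88^{36} ≡ 1 mod 181 and 36 < 180, so ord_181(88) = 36 ≠ 180 and 88 is not a primitive root.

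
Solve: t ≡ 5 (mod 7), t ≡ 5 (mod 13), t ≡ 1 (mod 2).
M = 7 × 13 × 2 = 182. M₁ = 26, y₁ ≡ 3 (mod 7). M₂ = 14, y₂ ≡ 1 (mod 13). M₃ = 91, y₃ ≡ 1 (mod 2). t = 5×26×3 + 5×14×1 + 1×91×1 ≡ 5 (mod 182)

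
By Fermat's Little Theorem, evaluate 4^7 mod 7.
By Fermat: 4^{6} ≡ 1 (mod 7). So 4^{7} = 4^{6} · 4^{1} ≡ 4^{1} ≡ 4 (mod 7)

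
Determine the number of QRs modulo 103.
Exactly half the non-zero residues mod a prime are QRs: (103-1)/2 = 51.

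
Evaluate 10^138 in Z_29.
Using Fermat: 10^{28} ≡ 1 (mod 29). 138 ≡ 26 (mod 28). So 10^{138} ≡ 10^{26} ≡ 9 (mod 29)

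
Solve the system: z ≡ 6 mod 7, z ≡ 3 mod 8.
M = 7 × 8 = 56. M₁ = 8, y₁ ≡ 1 mod 7. M₂ = 7, y₂ ≡ 7 mod 8. z = 6×8×1 + 3×7×7 ≡ 27 mod 56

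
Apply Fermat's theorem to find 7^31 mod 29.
By Fermat: 7^{28} ≡ 1 mod 29. So 7^{31} = 7^{28} · 7^{3} ≡ 7^{3} ≡ 24 mod 29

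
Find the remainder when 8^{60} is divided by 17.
By Fermat: 8^{16} ≡ 1 mod 17. 60 = 3×16 + 12. So 8^{60} ≡ 8^{12} ≡ 16 mod 17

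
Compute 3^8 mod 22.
By repeated squaring (mod 22): 3^{1}≡3, 3^{2}≡9, 3^{4}≡15, 3^{8}≡5. So 3^{8} ≡ 5 (mod 22)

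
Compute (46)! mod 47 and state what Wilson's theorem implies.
(46)! mod 47 = 46. Since this equals -1 (mod 47), Wilson confirms 47 is prime.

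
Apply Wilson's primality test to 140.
(139)! mod 140 = 0. Since 0 ≢ -1 (mod 140), 140 is not prime.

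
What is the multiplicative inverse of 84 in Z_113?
Since 113 is prime, by Fermat 84^(-1) ≡ 84^{111} ≡ 74 mod 113. Verify: 84 × 74 = 6216 ≡ 1 mod 113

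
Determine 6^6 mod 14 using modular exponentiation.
By repeated squaring (mod 14): 6^{1}≡6, 6^{2}≡8, 6^{4}≡8. Then 6^{6} = 6^{4+2} ≡ 8 × 8 ≡ 8 (mod 14)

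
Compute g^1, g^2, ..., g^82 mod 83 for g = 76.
76^1, 76^2, ..., 76^{82} mod 83: [76, 49, 72, 77, 42, 38, 66, 36, 80, 21, 19, 33, 18, 40, 52, 51, 58, 9, 20, 26, 67, 29, 46, 10, 13, 75, 56, 23, 5, 48, 79, 28, 53, 44, 24, 81, 14, 68, 22, 12, 82, 7, 34, 11, 6, 41, 45, 17, 47, 3, 62, 64, 50, 65, 43, 31, 32, 25, 74, 63, 57, 16, 54, 37, 73, 70, 8, 27, 60, 78, 35, 4, 55, 30, 39, 59, 2, 69, 15, 61, 71, 1]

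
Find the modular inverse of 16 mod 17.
Since 17 is prime, by Fermat 16^(-1) ≡ 16^{15} ≡ 16 (mod 17). Verify: 16 × 16 = 256 ≡ 1 (mod 17)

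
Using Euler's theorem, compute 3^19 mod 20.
By Euler: 3^{8} ≡ 1 mod 20 since gcd(3, 20) = 1. 19 = 2×8 + 3. So 3^{19} ≡ 3^{3} ≡ 7 mod 20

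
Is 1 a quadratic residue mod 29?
By Euler's criterion: 1^{14} ≡ 1 mod 29. Since this equals 1, 1 is a QR.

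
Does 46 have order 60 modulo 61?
46^{30} ≡ 1 mod 61 and 30 < 60, so ord_61(46) = 30 ≠ 60 and 46 is not a primitive root.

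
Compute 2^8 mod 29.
By repeated squaring (mod 29): 2^{1}≡2, 2^{2}≡4, 2^{4}≡16, 2^{8}≡24. So 2^{8} ≡ 24 (mod 29)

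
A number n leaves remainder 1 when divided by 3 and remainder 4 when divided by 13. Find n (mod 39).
M = 3 × 13 = 39. M₁ = 13, y₁ ≡ 1 (mod 3). M₂ = 3, y₂ ≡ 9 (mod 13). n = 1×13×1 + 4×3×9 ≡ 4 (mod 39)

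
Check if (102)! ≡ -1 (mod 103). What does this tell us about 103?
(102)! mod 103 = 102. Since this equals -1 (mod 103), Wilson confirms 103 is prime.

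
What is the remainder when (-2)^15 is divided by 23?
By repeated squaring mod 23: (-2)^{1}≡21, (-2)^{2}≡4, (-2)^{4}≡16, (-2)^{8}≡3. Then (-2)^{15} = (-2)^{8+4+2+1} ≡ 3 × 16 × 4 × 21 ≡ 7 mod 23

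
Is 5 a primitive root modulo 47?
ord_47(5) divides 46. For each prime q|46: 5^{23}≡46, 5^{2}≡25, none ≡ 1. So 5 has order 46 and is a primitive root mod 47.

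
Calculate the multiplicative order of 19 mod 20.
Powers of 19 mod 20: 19^1≡19, 19^2≡1. So the order of 19 is 2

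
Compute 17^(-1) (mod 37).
Since 37 is prime, by Fermat 17^(-1) ≡ 17^{35} ≡ 24 (mod 37). Verify: 17 × 24 = 408 ≡ 1 (mod 37)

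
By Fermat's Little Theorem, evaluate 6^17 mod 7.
By Fermat: 6^{6} ≡ 1 mod 7. 17 = 2×6 + 5. So 6^{17} ≡ 6^{5} ≡ 6 mod 7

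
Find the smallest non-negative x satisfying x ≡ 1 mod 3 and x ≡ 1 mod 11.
M = 3 × 11 = 33. M₁ = 11, y₁ ≡ 2 mod 3. M₂ = 3, y₂ ≡ 4 mod 11. x = 1×11×2 + 1×3×4 ≡ 1 mod 33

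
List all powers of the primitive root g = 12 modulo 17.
12^1, 12^2, ..., 12^{16} mod 17: [12, 8, 11, 13, 3, 2, 7, 16, 5, 9, 6, 4, 14, 15, 10, 1]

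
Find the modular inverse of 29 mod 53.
Since 53 is prime, by Fermat 29^(-1) ≡ 29^{51} ≡ 11 mod 53. Verify: 29 × 11 = 319 ≡ 1 mod 53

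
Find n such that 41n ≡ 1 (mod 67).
Since 67 is prime, by Fermat 41^(-1) ≡ 41^{65} ≡ 18 (mod 67). Verify: 41 × 18 = 738 ≡ 1 (mod 67)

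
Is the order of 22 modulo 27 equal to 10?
Powers of 22 mod 27: 22^1≡22, 22^2≡25, 22^3≡10, 22^4≡4, 22^5≡7, 22^6≡19, 22^7≡13, 22^8≡16, 22^9≡1. Already 22^9≡1, so the order is 9 < 10. No, the actual order is 9.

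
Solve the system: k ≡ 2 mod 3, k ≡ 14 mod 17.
M = 3 × 17 = 51. M₁ = 17, y₁ ≡ 2 mod 3. M₂ = 3, y₂ ≡ 6 mod 17. k = 2×17×2 + 14×3×6 ≡ 14 mod 51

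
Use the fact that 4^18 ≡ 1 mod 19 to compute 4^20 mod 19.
By Fermat: 4^{18} ≡ 1 mod 19. So 4^{20} = 4^{18} · 4^{2} ≡ 4^{2} ≡ 16 mod 19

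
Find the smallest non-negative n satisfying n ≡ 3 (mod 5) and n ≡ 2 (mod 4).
M = 5 × 4 = 20. M₁ = 4, y₁ ≡ 4 (mod 5). M₂ = 5, y₂ ≡ 1 (mod 4). n = 3×4×4 + 2×5×1 ≡ 18 (mod 20)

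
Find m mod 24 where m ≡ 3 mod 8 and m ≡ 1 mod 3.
M = 8 × 3 = 24. M₁ = 3, y₁ ≡ 3 mod 8. M₂ = 8, y₂ ≡ 2 mod 3. m = 3×3×3 + 1×8×2 ≡ 19 mod 24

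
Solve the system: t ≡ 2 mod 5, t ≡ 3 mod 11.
M = 5 × 11 = 55. M₁ = 11, y₁ ≡ 1 mod 5. M₂ = 5, y₂ ≡ 9 mod 11. t = 2×11×1 + 3×5×9 ≡ 47 mod 55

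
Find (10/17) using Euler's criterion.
(10/17) = 10^{8} mod 17 = -1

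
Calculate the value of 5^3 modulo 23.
5^{3} = 125 ≡ 10 mod 23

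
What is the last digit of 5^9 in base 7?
Using Fermat: 5^{6} ≡ 1 mod 7. 9 ≡ 3 mod 6. So 5^{9} ≡ 5^{3} ≡ 6 mod 7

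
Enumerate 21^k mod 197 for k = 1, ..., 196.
21^1, 21^2, ..., 21^{196} mod 197: [21, 47, 2, 42, 94, 4, 84, 188, 8, 168, 179, 16, 139, 161, 32, 81, 125, 64, 162, 53, 128, 127, 106, 59, 57, 15, 118, 114, 30, 39, 31, 60, 78, 62, 120, 156, 124, 43, 115, 51, 86, 33, 102, 172, 66, 7, 147, 132, 14, 97, 67, 28, 194, 134, 56, 191, 71, 112, 185, 142, 27, 173, 87, 54, 149, 174, 108, 101, 151, 19, 5, 105, 38, 10, 13, 76, 20, 26, 152, 40, 52, 107, 80, 104, 17, 160, 11, 34, 123, 22, 68, 49, 44, 136, 98, 88, 75, 196, 176, 150, 195, 155, 103, 193, 113, 9, 189, 29, 18, 181, 58, 36, 165, 116, 72, 133, 35, 144, 69, 70, 91, 138, 140, 182, 79, 83, 167, 158, 166, 137, 119, 135, 77, 41, 73, 154, 82, 146, 111, 164, 95, 25, 131, 190, 50, 65, 183, 100, 130, 169, 3, 63, 141, 6, 126, 85, 12, 55, 170, 24, 110, 143, 48, 23, 89, 96, 46, 178, 192, 92, 159, 187, 184, 121, 177, 171, 45, 157, 145, 90, 117, 93, 180, 37, 186, 163, 74, 175, 129, 148, 153, 61, 99, 109, 122, 1]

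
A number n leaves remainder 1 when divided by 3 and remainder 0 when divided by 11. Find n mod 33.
M = 3 × 11 = 33. M₁ = 11, y₁ ≡ 2 mod 3. M₂ = 3, y₂ ≡ 4 mod 11. n = 1×11×2 + 0×3×4 ≡ 22 mod 33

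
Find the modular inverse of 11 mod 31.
Since 31 is prime, by Fermat 11^(-1) ≡ 11^{29} ≡ 17 mod 31. Verify: 11 × 17 = 187 ≡ 1 mod 31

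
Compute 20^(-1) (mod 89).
Since 89 is prime, by Fermat 20^(-1) ≡ 20^{87} ≡ 49 (mod 89). Verify: 20 × 49 = 980 ≡ 1 (mod 89)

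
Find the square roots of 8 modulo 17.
The square roots of 8 mod 17 are 12 and 5. Verify: 12² = 144 ≡ 8 mod 17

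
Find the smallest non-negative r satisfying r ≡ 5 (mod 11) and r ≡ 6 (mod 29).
M = 11 × 29 = 319. M₁ = 29, y₁ ≡ 8 (mod 11). M₂ = 11, y₂ ≡ 8 (mod 29). r = 5×29×8 + 6×11×8 ≡ 93 (mod 319)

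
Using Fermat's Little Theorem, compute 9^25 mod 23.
By Fermat: 9^{22} ≡ 1 mod 23. So 9^{25} = 9^{22} · 9^{3} ≡ 9^{3} ≡ 16 mod 23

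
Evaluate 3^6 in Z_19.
By repeated squaring (mod 19): 3^{1}≡3, 3^{2}≡9, 3^{4}≡5. Then 3^{6} = 3^{4+2} ≡ 5 × 9 ≡ 7 (mod 19)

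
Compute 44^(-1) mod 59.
Since 59 is prime, by Fermat 44^(-1) ≡ 44^{57} ≡ 55 mod 59. Verify: 44 × 55 = 2420 ≡ 1 mod 59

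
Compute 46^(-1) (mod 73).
Since 73 is prime, by Fermat 46^(-1) ≡ 46^{71} ≡ 27 (mod 73). Verify: 46 × 27 = 1242 ≡ 1 (mod 73)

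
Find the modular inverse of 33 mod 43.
Since 43 is prime, by Fermat 33^(-1) ≡ 33^{41} ≡ 30 (mod 43). Verify: 33 × 30 = 990 ≡ 1 (mod 43)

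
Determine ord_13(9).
Powers of 9 mod 13: 9^1≡9, 9^2≡3, 9^3≡1. So the order of 9 is 3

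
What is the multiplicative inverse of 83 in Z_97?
Since 97 is prime, by Fermat 83^(-1) ≡ 83^{95} ≡ 90 (mod 97). Verify: 83 × 90 = 7470 ≡ 1 (mod 97)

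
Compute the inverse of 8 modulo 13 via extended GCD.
Extended GCD: 8(5) + 13(-3) = 1. So 8^(-1) ≡ 5 (mod 13). Verify: 8 × 5 = 40 ≡ 1 (mod 13)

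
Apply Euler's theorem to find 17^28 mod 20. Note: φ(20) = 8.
By Euler: 17^{8} ≡ 1 mod 20 since gcd(17, 20) = 1. 28 = 3×8 + 4. So 17^{28} ≡ 17^{4} ≡ 1 mod 20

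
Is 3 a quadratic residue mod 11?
By Euler's criterion: 3^{5} ≡ 1 mod 11. Since this equals 1, 3 is a QR.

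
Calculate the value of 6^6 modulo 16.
By repeated squaring mod 16: 6^{1}≡6, 6^{2}≡4, 6^{4}≡0. Then 6^{6} = 6^{4+2} ≡ 0 × 4 ≡ 0 mod 16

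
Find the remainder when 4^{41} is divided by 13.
By Fermat: 4^{12} ≡ 1 mod 13. 41 = 3×12 + 5. So 4^{41} ≡ 4^{5} ≡ 10 mod 13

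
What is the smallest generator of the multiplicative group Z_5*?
g = 2. Powers: [2, 4, 3, 1] generates all 4 non-zero residues.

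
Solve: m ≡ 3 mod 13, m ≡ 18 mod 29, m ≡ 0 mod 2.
M = 13 × 29 × 2 = 754. M₁ = 58, y₁ ≡ 11 mod 13. M₂ = 26, y₂ ≡ 19 mod 29. M₃ = 377, y₃ ≡ 1 mod 2. m = 3×58×11 + 18×26×19 + 0×377×1 ≡ 250 mod 754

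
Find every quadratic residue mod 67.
Squares in Z_67*: {1, 4, 6, 9, 10, 14, 15, 16, 17, 19, 21, 22, 23, 24, 25, 26, 29, 33, 35, 36, 37, 39, 40, 47, 49, 54, 55, 56, 59, 60, 62, 64, 65}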